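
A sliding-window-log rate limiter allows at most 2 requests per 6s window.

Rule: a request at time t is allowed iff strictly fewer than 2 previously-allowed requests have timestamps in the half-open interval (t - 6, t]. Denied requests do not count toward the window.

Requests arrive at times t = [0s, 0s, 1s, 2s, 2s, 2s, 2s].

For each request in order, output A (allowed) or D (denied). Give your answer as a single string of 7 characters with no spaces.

Answer: AADDDDD

Derivation:
Tracking allowed requests in the window:
  req#1 t=0s: ALLOW
  req#2 t=0s: ALLOW
  req#3 t=1s: DENY
  req#4 t=2s: DENY
  req#5 t=2s: DENY
  req#6 t=2s: DENY
  req#7 t=2s: DENY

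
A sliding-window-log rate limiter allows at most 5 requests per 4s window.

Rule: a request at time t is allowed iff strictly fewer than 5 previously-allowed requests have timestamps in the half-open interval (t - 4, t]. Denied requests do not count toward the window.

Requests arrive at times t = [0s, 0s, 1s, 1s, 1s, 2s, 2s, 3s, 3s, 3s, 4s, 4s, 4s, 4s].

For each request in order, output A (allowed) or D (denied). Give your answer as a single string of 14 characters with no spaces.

Answer: AAAAADDDDDAADD

Derivation:
Tracking allowed requests in the window:
  req#1 t=0s: ALLOW
  req#2 t=0s: ALLOW
  req#3 t=1s: ALLOW
  req#4 t=1s: ALLOW
  req#5 t=1s: ALLOW
  req#6 t=2s: DENY
  req#7 t=2s: DENY
  req#8 t=3s: DENY
  req#9 t=3s: DENY
  req#10 t=3s: DENY
  req#11 t=4s: ALLOW
  req#12 t=4s: ALLOW
  req#13 t=4s: DENY
  req#14 t=4s: DENY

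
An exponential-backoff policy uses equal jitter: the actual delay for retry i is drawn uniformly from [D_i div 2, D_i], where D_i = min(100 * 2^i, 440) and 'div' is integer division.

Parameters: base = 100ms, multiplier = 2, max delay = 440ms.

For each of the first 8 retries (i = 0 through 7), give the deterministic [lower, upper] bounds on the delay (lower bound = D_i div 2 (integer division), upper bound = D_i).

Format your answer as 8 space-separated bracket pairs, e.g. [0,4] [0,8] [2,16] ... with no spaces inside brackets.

Answer: [50,100] [100,200] [200,400] [220,440] [220,440] [220,440] [220,440] [220,440]

Derivation:
Computing bounds per retry:
  i=0: D_i=min(100*2^0,440)=100, bounds=[50,100]
  i=1: D_i=min(100*2^1,440)=200, bounds=[100,200]
  i=2: D_i=min(100*2^2,440)=400, bounds=[200,400]
  i=3: D_i=min(100*2^3,440)=440, bounds=[220,440]
  i=4: D_i=min(100*2^4,440)=440, bounds=[220,440]
  i=5: D_i=min(100*2^5,440)=440, bounds=[220,440]
  i=6: D_i=min(100*2^6,440)=440, bounds=[220,440]
  i=7: D_i=min(100*2^7,440)=440, bounds=[220,440]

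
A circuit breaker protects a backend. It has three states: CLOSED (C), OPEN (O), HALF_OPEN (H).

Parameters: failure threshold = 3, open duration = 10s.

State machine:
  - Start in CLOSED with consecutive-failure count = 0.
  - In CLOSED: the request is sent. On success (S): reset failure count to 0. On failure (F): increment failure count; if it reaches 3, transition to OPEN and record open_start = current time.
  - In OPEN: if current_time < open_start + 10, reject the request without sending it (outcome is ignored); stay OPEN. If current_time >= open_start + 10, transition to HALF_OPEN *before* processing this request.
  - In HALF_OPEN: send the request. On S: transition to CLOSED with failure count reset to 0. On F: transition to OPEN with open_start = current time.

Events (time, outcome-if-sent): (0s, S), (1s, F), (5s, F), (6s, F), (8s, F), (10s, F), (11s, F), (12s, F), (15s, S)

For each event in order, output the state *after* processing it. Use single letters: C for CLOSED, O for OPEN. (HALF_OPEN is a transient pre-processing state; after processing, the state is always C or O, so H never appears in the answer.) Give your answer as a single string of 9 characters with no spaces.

Answer: CCCOOOOOO

Derivation:
State after each event:
  event#1 t=0s outcome=S: state=CLOSED
  event#2 t=1s outcome=F: state=CLOSED
  event#3 t=5s outcome=F: state=CLOSED
  event#4 t=6s outcome=F: state=OPEN
  event#5 t=8s outcome=F: state=OPEN
  event#6 t=10s outcome=F: state=OPEN
  event#7 t=11s outcome=F: state=OPEN
  event#8 t=12s outcome=F: state=OPEN
  event#9 t=15s outcome=S: state=OPEN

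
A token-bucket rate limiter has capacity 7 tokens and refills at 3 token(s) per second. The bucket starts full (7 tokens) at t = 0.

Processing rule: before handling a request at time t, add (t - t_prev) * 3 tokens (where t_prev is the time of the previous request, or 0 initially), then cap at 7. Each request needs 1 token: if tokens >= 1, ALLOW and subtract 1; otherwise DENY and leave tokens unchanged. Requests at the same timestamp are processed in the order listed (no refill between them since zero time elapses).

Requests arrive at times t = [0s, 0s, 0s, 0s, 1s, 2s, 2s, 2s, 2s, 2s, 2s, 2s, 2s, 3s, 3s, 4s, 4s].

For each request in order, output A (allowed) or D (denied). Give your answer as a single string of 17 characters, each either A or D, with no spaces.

Simulating step by step:
  req#1 t=0s: ALLOW
  req#2 t=0s: ALLOW
  req#3 t=0s: ALLOW
  req#4 t=0s: ALLOW
  req#5 t=1s: ALLOW
  req#6 t=2s: ALLOW
  req#7 t=2s: ALLOW
  req#8 t=2s: ALLOW
  req#9 t=2s: ALLOW
  req#10 t=2s: ALLOW
  req#11 t=2s: ALLOW
  req#12 t=2s: ALLOW
  req#13 t=2s: DENY
  req#14 t=3s: ALLOW
  req#15 t=3s: ALLOW
  req#16 t=4s: ALLOW
  req#17 t=4s: ALLOW

Answer: AAAAAAAAAAAADAAAA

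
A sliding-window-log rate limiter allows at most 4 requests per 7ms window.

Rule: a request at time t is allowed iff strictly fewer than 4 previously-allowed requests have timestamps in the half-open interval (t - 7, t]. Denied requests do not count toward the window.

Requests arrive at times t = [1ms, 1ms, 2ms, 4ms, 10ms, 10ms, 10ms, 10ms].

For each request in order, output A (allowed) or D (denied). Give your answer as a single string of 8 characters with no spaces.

Tracking allowed requests in the window:
  req#1 t=1ms: ALLOW
  req#2 t=1ms: ALLOW
  req#3 t=2ms: ALLOW
  req#4 t=4ms: ALLOW
  req#5 t=10ms: ALLOW
  req#6 t=10ms: ALLOW
  req#7 t=10ms: ALLOW
  req#8 t=10ms: DENY

Answer: AAAAAAAD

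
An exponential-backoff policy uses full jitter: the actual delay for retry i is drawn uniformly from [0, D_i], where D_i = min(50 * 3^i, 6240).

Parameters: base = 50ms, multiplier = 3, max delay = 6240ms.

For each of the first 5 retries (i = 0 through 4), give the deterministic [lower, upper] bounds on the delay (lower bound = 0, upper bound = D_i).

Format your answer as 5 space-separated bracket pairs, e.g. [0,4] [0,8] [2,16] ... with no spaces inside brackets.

Answer: [0,50] [0,150] [0,450] [0,1350] [0,4050]

Derivation:
Computing bounds per retry:
  i=0: D_i=min(50*3^0,6240)=50, bounds=[0,50]
  i=1: D_i=min(50*3^1,6240)=150, bounds=[0,150]
  i=2: D_i=min(50*3^2,6240)=450, bounds=[0,450]
  i=3: D_i=min(50*3^3,6240)=1350, bounds=[0,1350]
  i=4: D_i=min(50*3^4,6240)=4050, bounds=[0,4050]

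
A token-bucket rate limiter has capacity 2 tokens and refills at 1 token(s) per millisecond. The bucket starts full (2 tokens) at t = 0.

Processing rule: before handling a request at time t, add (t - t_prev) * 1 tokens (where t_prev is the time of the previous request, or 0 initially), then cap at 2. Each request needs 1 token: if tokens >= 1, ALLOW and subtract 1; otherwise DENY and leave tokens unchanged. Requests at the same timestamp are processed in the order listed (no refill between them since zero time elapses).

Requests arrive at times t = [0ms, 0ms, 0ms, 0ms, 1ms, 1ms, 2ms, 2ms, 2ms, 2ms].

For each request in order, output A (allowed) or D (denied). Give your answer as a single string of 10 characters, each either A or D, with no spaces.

Answer: AADDADADDD

Derivation:
Simulating step by step:
  req#1 t=0ms: ALLOW
  req#2 t=0ms: ALLOW
  req#3 t=0ms: DENY
  req#4 t=0ms: DENY
  req#5 t=1ms: ALLOW
  req#6 t=1ms: DENY
  req#7 t=2ms: ALLOW
  req#8 t=2ms: DENY
  req#9 t=2ms: DENY
  req#10 t=2ms: DENY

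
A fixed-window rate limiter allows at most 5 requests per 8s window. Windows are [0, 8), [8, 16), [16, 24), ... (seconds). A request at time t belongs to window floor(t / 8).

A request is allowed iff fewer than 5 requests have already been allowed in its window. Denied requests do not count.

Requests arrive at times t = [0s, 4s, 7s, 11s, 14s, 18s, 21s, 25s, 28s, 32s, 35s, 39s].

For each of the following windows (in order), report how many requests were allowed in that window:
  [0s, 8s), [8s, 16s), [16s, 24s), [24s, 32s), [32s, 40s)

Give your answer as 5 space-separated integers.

Processing requests:
  req#1 t=0s (window 0): ALLOW
  req#2 t=4s (window 0): ALLOW
  req#3 t=7s (window 0): ALLOW
  req#4 t=11s (window 1): ALLOW
  req#5 t=14s (window 1): ALLOW
  req#6 t=18s (window 2): ALLOW
  req#7 t=21s (window 2): ALLOW
  req#8 t=25s (window 3): ALLOW
  req#9 t=28s (window 3): ALLOW
  req#10 t=32s (window 4): ALLOW
  req#11 t=35s (window 4): ALLOW
  req#12 t=39s (window 4): ALLOW

Allowed counts by window: 3 2 2 2 3

Answer: 3 2 2 2 3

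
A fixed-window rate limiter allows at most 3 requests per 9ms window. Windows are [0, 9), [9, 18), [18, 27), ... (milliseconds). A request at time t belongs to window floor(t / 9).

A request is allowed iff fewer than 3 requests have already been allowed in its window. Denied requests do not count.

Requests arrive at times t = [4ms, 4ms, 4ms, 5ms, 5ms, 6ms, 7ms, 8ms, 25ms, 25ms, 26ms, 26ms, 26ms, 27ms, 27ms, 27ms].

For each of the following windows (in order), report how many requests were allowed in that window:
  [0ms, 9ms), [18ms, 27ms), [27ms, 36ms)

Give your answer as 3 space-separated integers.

Processing requests:
  req#1 t=4ms (window 0): ALLOW
  req#2 t=4ms (window 0): ALLOW
  req#3 t=4ms (window 0): ALLOW
  req#4 t=5ms (window 0): DENY
  req#5 t=5ms (window 0): DENY
  req#6 t=6ms (window 0): DENY
  req#7 t=7ms (window 0): DENY
  req#8 t=8ms (window 0): DENY
  req#9 t=25ms (window 2): ALLOW
  req#10 t=25ms (window 2): ALLOW
  req#11 t=26ms (window 2): ALLOW
  req#12 t=26ms (window 2): DENY
  req#13 t=26ms (window 2): DENY
  req#14 t=27ms (window 3): ALLOW
  req#15 t=27ms (window 3): ALLOW
  req#16 t=27ms (window 3): ALLOW

Allowed counts by window: 3 3 3

Answer: 3 3 3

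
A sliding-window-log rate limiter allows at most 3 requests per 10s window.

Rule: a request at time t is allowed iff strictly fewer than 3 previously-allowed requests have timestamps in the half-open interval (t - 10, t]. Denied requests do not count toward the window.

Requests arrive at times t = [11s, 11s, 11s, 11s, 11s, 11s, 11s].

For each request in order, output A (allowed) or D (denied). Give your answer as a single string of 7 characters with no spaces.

Tracking allowed requests in the window:
  req#1 t=11s: ALLOW
  req#2 t=11s: ALLOW
  req#3 t=11s: ALLOW
  req#4 t=11s: DENY
  req#5 t=11s: DENY
  req#6 t=11s: DENY
  req#7 t=11s: DENY

Answer: AAADDDD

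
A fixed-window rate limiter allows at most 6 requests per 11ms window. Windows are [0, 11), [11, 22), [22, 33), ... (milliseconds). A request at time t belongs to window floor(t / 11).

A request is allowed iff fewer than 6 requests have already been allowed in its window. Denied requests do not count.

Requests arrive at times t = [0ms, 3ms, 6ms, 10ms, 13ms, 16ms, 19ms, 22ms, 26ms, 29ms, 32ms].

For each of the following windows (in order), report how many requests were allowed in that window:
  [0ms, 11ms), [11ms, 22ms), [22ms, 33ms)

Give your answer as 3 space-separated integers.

Processing requests:
  req#1 t=0ms (window 0): ALLOW
  req#2 t=3ms (window 0): ALLOW
  req#3 t=6ms (window 0): ALLOW
  req#4 t=10ms (window 0): ALLOW
  req#5 t=13ms (window 1): ALLOW
  req#6 t=16ms (window 1): ALLOW
  req#7 t=19ms (window 1): ALLOW
  req#8 t=22ms (window 2): ALLOW
  req#9 t=26ms (window 2): ALLOW
  req#10 t=29ms (window 2): ALLOW
  req#11 t=32ms (window 2): ALLOW

Allowed counts by window: 4 3 4

Answer: 4 3 4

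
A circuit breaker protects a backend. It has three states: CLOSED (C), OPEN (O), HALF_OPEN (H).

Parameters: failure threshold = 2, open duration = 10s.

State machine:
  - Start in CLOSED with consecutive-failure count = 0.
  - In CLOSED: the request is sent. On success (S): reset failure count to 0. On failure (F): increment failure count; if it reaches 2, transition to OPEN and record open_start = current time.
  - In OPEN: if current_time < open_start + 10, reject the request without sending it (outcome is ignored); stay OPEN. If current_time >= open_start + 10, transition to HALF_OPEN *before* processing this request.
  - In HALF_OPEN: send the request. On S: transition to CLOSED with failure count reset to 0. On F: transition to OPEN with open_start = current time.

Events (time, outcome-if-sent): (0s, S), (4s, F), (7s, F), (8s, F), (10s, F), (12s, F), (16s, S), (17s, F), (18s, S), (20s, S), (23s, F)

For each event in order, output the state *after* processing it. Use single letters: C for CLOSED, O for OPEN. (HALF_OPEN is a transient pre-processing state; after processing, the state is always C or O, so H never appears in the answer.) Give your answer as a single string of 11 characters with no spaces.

State after each event:
  event#1 t=0s outcome=S: state=CLOSED
  event#2 t=4s outcome=F: state=CLOSED
  event#3 t=7s outcome=F: state=OPEN
  event#4 t=8s outcome=F: state=OPEN
  event#5 t=10s outcome=F: state=OPEN
  event#6 t=12s outcome=F: state=OPEN
  event#7 t=16s outcome=S: state=OPEN
  event#8 t=17s outcome=F: state=OPEN
  event#9 t=18s outcome=S: state=OPEN
  event#10 t=20s outcome=S: state=OPEN
  event#11 t=23s outcome=F: state=OPEN

Answer: CCOOOOOOOOO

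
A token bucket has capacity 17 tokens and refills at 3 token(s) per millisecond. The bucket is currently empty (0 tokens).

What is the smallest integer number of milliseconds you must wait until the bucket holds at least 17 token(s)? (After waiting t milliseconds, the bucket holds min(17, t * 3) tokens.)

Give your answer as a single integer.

Need t * 3 >= 17, so t >= 17/3.
Smallest integer t = ceil(17/3) = 6.

Answer: 6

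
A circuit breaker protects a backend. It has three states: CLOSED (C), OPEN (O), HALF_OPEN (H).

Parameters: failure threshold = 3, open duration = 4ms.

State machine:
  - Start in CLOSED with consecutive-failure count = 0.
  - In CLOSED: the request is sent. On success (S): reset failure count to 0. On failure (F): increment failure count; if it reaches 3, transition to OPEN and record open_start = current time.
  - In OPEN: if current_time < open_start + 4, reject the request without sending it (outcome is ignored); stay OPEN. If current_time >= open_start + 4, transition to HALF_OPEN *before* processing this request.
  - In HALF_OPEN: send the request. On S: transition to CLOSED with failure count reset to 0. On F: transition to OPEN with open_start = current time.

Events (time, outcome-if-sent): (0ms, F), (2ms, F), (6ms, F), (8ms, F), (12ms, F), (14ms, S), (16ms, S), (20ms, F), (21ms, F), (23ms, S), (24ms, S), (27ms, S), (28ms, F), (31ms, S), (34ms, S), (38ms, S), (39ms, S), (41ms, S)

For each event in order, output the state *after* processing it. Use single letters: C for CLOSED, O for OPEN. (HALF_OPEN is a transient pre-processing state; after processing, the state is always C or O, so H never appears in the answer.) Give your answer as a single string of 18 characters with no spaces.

State after each event:
  event#1 t=0ms outcome=F: state=CLOSED
  event#2 t=2ms outcome=F: state=CLOSED
  event#3 t=6ms outcome=F: state=OPEN
  event#4 t=8ms outcome=F: state=OPEN
  event#5 t=12ms outcome=F: state=OPEN
  event#6 t=14ms outcome=S: state=OPEN
  event#7 t=16ms outcome=S: state=CLOSED
  event#8 t=20ms outcome=F: state=CLOSED
  event#9 t=21ms outcome=F: state=CLOSED
  event#10 t=23ms outcome=S: state=CLOSED
  event#11 t=24ms outcome=S: state=CLOSED
  event#12 t=27ms outcome=S: state=CLOSED
  event#13 t=28ms outcome=F: state=CLOSED
  event#14 t=31ms outcome=S: state=CLOSED
  event#15 t=34ms outcome=S: state=CLOSED
  event#16 t=38ms outcome=S: state=CLOSED
  event#17 t=39ms outcome=S: state=CLOSED
  event#18 t=41ms outcome=S: state=CLOSED

Answer: CCOOOOCCCCCCCCCCCC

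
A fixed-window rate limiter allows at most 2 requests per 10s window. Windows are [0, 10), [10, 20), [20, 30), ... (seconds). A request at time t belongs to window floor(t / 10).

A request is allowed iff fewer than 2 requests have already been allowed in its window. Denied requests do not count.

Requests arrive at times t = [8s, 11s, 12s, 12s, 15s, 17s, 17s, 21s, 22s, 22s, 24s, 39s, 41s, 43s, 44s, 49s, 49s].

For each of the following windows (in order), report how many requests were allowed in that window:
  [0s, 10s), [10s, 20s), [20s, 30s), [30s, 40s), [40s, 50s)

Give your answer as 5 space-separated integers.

Answer: 1 2 2 1 2

Derivation:
Processing requests:
  req#1 t=8s (window 0): ALLOW
  req#2 t=11s (window 1): ALLOW
  req#3 t=12s (window 1): ALLOW
  req#4 t=12s (window 1): DENY
  req#5 t=15s (window 1): DENY
  req#6 t=17s (window 1): DENY
  req#7 t=17s (window 1): DENY
  req#8 t=21s (window 2): ALLOW
  req#9 t=22s (window 2): ALLOW
  req#10 t=22s (window 2): DENY
  req#11 t=24s (window 2): DENY
  req#12 t=39s (window 3): ALLOW
  req#13 t=41s (window 4): ALLOW
  req#14 t=43s (window 4): ALLOW
  req#15 t=44s (window 4): DENY
  req#16 t=49s (window 4): DENY
  req#17 t=49s (window 4): DENY

Allowed counts by window: 1 2 2 1 2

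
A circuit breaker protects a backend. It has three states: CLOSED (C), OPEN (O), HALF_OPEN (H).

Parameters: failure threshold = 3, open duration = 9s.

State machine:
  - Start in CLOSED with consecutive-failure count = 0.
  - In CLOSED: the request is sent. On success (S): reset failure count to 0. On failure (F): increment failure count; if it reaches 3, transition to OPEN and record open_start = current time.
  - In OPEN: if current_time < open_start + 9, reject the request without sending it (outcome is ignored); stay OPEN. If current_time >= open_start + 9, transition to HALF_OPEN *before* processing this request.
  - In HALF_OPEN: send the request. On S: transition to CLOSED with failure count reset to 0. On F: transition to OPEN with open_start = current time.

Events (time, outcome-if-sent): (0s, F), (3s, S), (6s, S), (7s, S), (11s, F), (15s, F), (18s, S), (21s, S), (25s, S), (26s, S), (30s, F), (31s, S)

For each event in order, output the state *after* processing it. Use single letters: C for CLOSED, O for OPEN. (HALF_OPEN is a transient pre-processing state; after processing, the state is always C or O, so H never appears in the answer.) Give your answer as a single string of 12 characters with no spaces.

State after each event:
  event#1 t=0s outcome=F: state=CLOSED
  event#2 t=3s outcome=S: state=CLOSED
  event#3 t=6s outcome=S: state=CLOSED
  event#4 t=7s outcome=S: state=CLOSED
  event#5 t=11s outcome=F: state=CLOSED
  event#6 t=15s outcome=F: state=CLOSED
  event#7 t=18s outcome=S: state=CLOSED
  event#8 t=21s outcome=S: state=CLOSED
  event#9 t=25s outcome=S: state=CLOSED
  event#10 t=26s outcome=S: state=CLOSED
  event#11 t=30s outcome=F: state=CLOSED
  event#12 t=31s outcome=S: state=CLOSED

Answer: CCCCCCCCCCCC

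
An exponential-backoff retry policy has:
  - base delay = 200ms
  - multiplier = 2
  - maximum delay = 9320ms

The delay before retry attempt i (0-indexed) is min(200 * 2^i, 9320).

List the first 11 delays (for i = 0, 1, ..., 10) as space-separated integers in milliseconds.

Computing each delay:
  i=0: min(200*2^0, 9320) = 200
  i=1: min(200*2^1, 9320) = 400
  i=2: min(200*2^2, 9320) = 800
  i=3: min(200*2^3, 9320) = 1600
  i=4: min(200*2^4, 9320) = 3200
  i=5: min(200*2^5, 9320) = 6400
  i=6: min(200*2^6, 9320) = 9320
  i=7: min(200*2^7, 9320) = 9320
  i=8: min(200*2^8, 9320) = 9320
  i=9: min(200*2^9, 9320) = 9320
  i=10: min(200*2^10, 9320) = 9320

Answer: 200 400 800 1600 3200 6400 9320 9320 9320 9320 9320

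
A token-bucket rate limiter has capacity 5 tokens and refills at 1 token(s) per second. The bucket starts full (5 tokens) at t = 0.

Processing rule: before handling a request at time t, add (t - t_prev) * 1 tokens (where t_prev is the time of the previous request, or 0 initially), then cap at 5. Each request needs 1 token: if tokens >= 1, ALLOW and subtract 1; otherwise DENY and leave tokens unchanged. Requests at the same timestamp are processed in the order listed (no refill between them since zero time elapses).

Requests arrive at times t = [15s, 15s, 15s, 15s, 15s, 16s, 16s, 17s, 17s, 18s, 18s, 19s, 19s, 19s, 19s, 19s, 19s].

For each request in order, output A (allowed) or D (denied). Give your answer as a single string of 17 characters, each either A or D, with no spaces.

Answer: AAAAAADADADADDDDD

Derivation:
Simulating step by step:
  req#1 t=15s: ALLOW
  req#2 t=15s: ALLOW
  req#3 t=15s: ALLOW
  req#4 t=15s: ALLOW
  req#5 t=15s: ALLOW
  req#6 t=16s: ALLOW
  req#7 t=16s: DENY
  req#8 t=17s: ALLOW
  req#9 t=17s: DENY
  req#10 t=18s: ALLOW
  req#11 t=18s: DENY
  req#12 t=19s: ALLOW
  req#13 t=19s: DENY
  req#14 t=19s: DENY
  req#15 t=19s: DENY
  req#16 t=19s: DENY
  req#17 t=19s: DENY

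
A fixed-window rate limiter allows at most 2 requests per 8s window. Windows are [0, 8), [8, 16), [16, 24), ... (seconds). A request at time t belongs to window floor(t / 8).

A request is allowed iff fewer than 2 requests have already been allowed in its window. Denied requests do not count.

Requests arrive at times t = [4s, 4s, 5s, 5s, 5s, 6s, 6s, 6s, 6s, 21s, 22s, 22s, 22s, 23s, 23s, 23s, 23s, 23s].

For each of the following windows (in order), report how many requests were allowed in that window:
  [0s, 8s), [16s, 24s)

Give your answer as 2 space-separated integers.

Answer: 2 2

Derivation:
Processing requests:
  req#1 t=4s (window 0): ALLOW
  req#2 t=4s (window 0): ALLOW
  req#3 t=5s (window 0): DENY
  req#4 t=5s (window 0): DENY
  req#5 t=5s (window 0): DENY
  req#6 t=6s (window 0): DENY
  req#7 t=6s (window 0): DENY
  req#8 t=6s (window 0): DENY
  req#9 t=6s (window 0): DENY
  req#10 t=21s (window 2): ALLOW
  req#11 t=22s (window 2): ALLOW
  req#12 t=22s (window 2): DENY
  req#13 t=22s (window 2): DENY
  req#14 t=23s (window 2): DENY
  req#15 t=23s (window 2): DENY
  req#16 t=23s (window 2): DENY
  req#17 t=23s (window 2): DENY
  req#18 t=23s (window 2): DENY

Allowed counts by window: 2 2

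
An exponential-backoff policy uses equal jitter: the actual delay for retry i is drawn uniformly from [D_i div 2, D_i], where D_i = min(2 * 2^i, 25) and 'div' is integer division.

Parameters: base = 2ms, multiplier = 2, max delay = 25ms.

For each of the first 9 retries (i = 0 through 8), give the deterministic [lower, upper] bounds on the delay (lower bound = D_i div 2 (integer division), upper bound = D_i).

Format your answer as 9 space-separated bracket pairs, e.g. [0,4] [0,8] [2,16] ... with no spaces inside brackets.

Answer: [1,2] [2,4] [4,8] [8,16] [12,25] [12,25] [12,25] [12,25] [12,25]

Derivation:
Computing bounds per retry:
  i=0: D_i=min(2*2^0,25)=2, bounds=[1,2]
  i=1: D_i=min(2*2^1,25)=4, bounds=[2,4]
  i=2: D_i=min(2*2^2,25)=8, bounds=[4,8]
  i=3: D_i=min(2*2^3,25)=16, bounds=[8,16]
  i=4: D_i=min(2*2^4,25)=25, bounds=[12,25]
  i=5: D_i=min(2*2^5,25)=25, bounds=[12,25]
  i=6: D_i=min(2*2^6,25)=25, bounds=[12,25]
  i=7: D_i=min(2*2^7,25)=25, bounds=[12,25]
  i=8: D_i=min(2*2^8,25)=25, bounds=[12,25]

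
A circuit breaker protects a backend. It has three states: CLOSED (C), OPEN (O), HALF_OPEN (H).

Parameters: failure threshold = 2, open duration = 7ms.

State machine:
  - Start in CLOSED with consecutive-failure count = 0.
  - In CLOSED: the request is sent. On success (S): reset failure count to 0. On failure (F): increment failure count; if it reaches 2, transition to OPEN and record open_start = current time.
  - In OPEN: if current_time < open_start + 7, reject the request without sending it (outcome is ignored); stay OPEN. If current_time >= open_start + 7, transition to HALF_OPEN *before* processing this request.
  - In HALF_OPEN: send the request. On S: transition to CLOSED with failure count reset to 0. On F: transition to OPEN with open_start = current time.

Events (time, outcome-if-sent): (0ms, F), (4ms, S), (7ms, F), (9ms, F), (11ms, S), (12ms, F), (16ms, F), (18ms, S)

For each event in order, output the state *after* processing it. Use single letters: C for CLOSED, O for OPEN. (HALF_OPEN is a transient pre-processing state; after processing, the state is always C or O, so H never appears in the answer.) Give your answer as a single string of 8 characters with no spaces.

Answer: CCCOOOOO

Derivation:
State after each event:
  event#1 t=0ms outcome=F: state=CLOSED
  event#2 t=4ms outcome=S: state=CLOSED
  event#3 t=7ms outcome=F: state=CLOSED
  event#4 t=9ms outcome=F: state=OPEN
  event#5 t=11ms outcome=S: state=OPEN
  event#6 t=12ms outcome=F: state=OPEN
  event#7 t=16ms outcome=F: state=OPEN
  event#8 t=18ms outcome=S: state=OPEN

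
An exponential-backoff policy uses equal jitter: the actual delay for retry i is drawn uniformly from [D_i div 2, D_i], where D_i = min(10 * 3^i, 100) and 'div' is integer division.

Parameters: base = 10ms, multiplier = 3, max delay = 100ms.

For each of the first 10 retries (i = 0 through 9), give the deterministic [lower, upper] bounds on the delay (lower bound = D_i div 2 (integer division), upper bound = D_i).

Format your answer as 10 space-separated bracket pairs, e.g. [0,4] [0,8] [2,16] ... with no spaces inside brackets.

Computing bounds per retry:
  i=0: D_i=min(10*3^0,100)=10, bounds=[5,10]
  i=1: D_i=min(10*3^1,100)=30, bounds=[15,30]
  i=2: D_i=min(10*3^2,100)=90, bounds=[45,90]
  i=3: D_i=min(10*3^3,100)=100, bounds=[50,100]
  i=4: D_i=min(10*3^4,100)=100, bounds=[50,100]
  i=5: D_i=min(10*3^5,100)=100, bounds=[50,100]
  i=6: D_i=min(10*3^6,100)=100, bounds=[50,100]
  i=7: D_i=min(10*3^7,100)=100, bounds=[50,100]
  i=8: D_i=min(10*3^8,100)=100, bounds=[50,100]
  i=9: D_i=min(10*3^9,100)=100, bounds=[50,100]

Answer: [5,10] [15,30] [45,90] [50,100] [50,100] [50,100] [50,100] [50,100] [50,100] [50,100]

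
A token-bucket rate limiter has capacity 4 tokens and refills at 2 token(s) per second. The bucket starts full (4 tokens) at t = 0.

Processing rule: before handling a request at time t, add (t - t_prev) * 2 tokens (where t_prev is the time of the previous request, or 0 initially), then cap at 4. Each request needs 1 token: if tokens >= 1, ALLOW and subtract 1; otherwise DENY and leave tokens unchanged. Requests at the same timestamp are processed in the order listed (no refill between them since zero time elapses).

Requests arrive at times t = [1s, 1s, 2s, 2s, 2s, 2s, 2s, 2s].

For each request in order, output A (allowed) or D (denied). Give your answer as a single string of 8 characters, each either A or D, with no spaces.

Answer: AAAAAADD

Derivation:
Simulating step by step:
  req#1 t=1s: ALLOW
  req#2 t=1s: ALLOW
  req#3 t=2s: ALLOW
  req#4 t=2s: ALLOW
  req#5 t=2s: ALLOW
  req#6 t=2s: ALLOW
  req#7 t=2s: DENY
  req#8 t=2s: DENY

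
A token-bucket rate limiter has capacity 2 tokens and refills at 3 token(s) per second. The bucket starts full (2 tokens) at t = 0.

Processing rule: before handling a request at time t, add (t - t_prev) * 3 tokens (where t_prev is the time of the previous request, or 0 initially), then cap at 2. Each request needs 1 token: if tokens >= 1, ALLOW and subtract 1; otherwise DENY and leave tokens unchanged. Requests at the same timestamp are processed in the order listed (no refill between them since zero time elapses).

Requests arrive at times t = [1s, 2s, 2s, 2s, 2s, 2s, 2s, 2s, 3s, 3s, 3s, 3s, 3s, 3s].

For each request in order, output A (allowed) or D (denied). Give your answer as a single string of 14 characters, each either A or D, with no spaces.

Answer: AAADDDDDAADDDD

Derivation:
Simulating step by step:
  req#1 t=1s: ALLOW
  req#2 t=2s: ALLOW
  req#3 t=2s: ALLOW
  req#4 t=2s: DENY
  req#5 t=2s: DENY
  req#6 t=2s: DENY
  req#7 t=2s: DENY
  req#8 t=2s: DENY
  req#9 t=3s: ALLOW
  req#10 t=3s: ALLOW
  req#11 t=3s: DENY
  req#12 t=3s: DENY
  req#13 t=3s: DENY
  req#14 t=3s: DENY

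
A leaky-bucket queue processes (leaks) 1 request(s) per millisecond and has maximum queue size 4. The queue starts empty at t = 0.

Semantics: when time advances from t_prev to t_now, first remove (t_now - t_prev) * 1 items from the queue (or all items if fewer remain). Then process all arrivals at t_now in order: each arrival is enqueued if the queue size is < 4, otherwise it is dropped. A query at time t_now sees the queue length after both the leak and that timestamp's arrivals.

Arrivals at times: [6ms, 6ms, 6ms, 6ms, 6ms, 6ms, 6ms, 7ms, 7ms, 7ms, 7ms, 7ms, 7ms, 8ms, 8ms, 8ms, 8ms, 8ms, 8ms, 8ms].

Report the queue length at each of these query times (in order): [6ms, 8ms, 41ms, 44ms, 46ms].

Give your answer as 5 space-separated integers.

Answer: 4 4 0 0 0

Derivation:
Queue lengths at query times:
  query t=6ms: backlog = 4
  query t=8ms: backlog = 4
  query t=41ms: backlog = 0
  query t=44ms: backlog = 0
  query t=46ms: backlog = 0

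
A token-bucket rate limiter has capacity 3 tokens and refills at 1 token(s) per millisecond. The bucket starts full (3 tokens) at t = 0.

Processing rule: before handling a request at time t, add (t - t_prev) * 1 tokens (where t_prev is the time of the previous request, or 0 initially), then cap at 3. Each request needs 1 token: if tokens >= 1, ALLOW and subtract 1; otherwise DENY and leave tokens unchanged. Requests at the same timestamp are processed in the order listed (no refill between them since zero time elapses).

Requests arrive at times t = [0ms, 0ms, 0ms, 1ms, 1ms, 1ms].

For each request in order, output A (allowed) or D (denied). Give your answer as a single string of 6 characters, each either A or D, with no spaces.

Simulating step by step:
  req#1 t=0ms: ALLOW
  req#2 t=0ms: ALLOW
  req#3 t=0ms: ALLOW
  req#4 t=1ms: ALLOW
  req#5 t=1ms: DENY
  req#6 t=1ms: DENY

Answer: AAAADD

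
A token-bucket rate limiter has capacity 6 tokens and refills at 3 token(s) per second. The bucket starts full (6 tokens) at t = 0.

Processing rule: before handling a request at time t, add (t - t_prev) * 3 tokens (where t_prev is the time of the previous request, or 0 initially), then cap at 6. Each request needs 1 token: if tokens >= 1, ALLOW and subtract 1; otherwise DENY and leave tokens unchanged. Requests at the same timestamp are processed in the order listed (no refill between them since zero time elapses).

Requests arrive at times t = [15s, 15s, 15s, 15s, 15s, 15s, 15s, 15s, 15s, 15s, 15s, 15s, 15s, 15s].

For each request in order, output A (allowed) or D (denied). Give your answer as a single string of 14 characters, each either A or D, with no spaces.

Simulating step by step:
  req#1 t=15s: ALLOW
  req#2 t=15s: ALLOW
  req#3 t=15s: ALLOW
  req#4 t=15s: ALLOW
  req#5 t=15s: ALLOW
  req#6 t=15s: ALLOW
  req#7 t=15s: DENY
  req#8 t=15s: DENY
  req#9 t=15s: DENY
  req#10 t=15s: DENY
  req#11 t=15s: DENY
  req#12 t=15s: DENY
  req#13 t=15s: DENY
  req#14 t=15s: DENY

Answer: AAAAAADDDDDDDD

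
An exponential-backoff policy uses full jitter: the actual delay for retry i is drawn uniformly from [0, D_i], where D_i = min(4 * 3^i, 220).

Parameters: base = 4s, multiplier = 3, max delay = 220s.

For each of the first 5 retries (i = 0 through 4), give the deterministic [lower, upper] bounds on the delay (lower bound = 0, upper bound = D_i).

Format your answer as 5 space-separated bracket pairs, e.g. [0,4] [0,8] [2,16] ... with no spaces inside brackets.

Computing bounds per retry:
  i=0: D_i=min(4*3^0,220)=4, bounds=[0,4]
  i=1: D_i=min(4*3^1,220)=12, bounds=[0,12]
  i=2: D_i=min(4*3^2,220)=36, bounds=[0,36]
  i=3: D_i=min(4*3^3,220)=108, bounds=[0,108]
  i=4: D_i=min(4*3^4,220)=220, bounds=[0,220]

Answer: [0,4] [0,12] [0,36] [0,108] [0,220]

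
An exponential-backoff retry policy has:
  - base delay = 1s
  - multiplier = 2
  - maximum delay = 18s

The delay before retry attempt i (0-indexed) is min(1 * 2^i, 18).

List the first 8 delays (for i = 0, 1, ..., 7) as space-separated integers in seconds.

Answer: 1 2 4 8 16 18 18 18

Derivation:
Computing each delay:
  i=0: min(1*2^0, 18) = 1
  i=1: min(1*2^1, 18) = 2
  i=2: min(1*2^2, 18) = 4
  i=3: min(1*2^3, 18) = 8
  i=4: min(1*2^4, 18) = 16
  i=5: min(1*2^5, 18) = 18
  i=6: min(1*2^6, 18) = 18
  i=7: min(1*2^7, 18) = 18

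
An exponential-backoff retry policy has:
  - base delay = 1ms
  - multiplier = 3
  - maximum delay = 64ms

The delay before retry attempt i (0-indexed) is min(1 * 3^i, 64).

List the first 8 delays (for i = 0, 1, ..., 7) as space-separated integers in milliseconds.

Answer: 1 3 9 27 64 64 64 64

Derivation:
Computing each delay:
  i=0: min(1*3^0, 64) = 1
  i=1: min(1*3^1, 64) = 3
  i=2: min(1*3^2, 64) = 9
  i=3: min(1*3^3, 64) = 27
  i=4: min(1*3^4, 64) = 64
  i=5: min(1*3^5, 64) = 64
  i=6: min(1*3^6, 64) = 64
  i=7: min(1*3^7, 64) = 64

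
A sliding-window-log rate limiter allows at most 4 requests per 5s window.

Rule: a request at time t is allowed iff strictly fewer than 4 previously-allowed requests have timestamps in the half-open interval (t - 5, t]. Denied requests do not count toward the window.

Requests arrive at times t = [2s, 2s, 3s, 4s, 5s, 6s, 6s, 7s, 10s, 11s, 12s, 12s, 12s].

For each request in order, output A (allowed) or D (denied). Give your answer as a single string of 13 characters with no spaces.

Answer: AAAADDDAAAAAD

Derivation:
Tracking allowed requests in the window:
  req#1 t=2s: ALLOW
  req#2 t=2s: ALLOW
  req#3 t=3s: ALLOW
  req#4 t=4s: ALLOW
  req#5 t=5s: DENY
  req#6 t=6s: DENY
  req#7 t=6s: DENY
  req#8 t=7s: ALLOW
  req#9 t=10s: ALLOW
  req#10 t=11s: ALLOW
  req#11 t=12s: ALLOW
  req#12 t=12s: ALLOW
  req#13 t=12s: DENY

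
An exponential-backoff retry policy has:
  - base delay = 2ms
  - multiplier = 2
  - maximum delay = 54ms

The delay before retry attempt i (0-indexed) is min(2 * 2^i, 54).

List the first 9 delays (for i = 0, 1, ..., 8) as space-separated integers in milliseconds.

Answer: 2 4 8 16 32 54 54 54 54

Derivation:
Computing each delay:
  i=0: min(2*2^0, 54) = 2
  i=1: min(2*2^1, 54) = 4
  i=2: min(2*2^2, 54) = 8
  i=3: min(2*2^3, 54) = 16
  i=4: min(2*2^4, 54) = 32
  i=5: min(2*2^5, 54) = 54
  i=6: min(2*2^6, 54) = 54
  i=7: min(2*2^7, 54) = 54
  i=8: min(2*2^8, 54) = 54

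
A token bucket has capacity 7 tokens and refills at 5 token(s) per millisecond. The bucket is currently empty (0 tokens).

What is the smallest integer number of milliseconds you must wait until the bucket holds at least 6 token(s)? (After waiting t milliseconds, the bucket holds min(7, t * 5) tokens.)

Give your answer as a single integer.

Answer: 2

Derivation:
Need t * 5 >= 6, so t >= 6/5.
Smallest integer t = ceil(6/5) = 2.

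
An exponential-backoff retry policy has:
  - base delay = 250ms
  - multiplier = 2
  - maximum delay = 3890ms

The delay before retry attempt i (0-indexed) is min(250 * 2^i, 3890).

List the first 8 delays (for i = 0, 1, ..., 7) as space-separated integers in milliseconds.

Computing each delay:
  i=0: min(250*2^0, 3890) = 250
  i=1: min(250*2^1, 3890) = 500
  i=2: min(250*2^2, 3890) = 1000
  i=3: min(250*2^3, 3890) = 2000
  i=4: min(250*2^4, 3890) = 3890
  i=5: min(250*2^5, 3890) = 3890
  i=6: min(250*2^6, 3890) = 3890
  i=7: min(250*2^7, 3890) = 3890

Answer: 250 500 1000 2000 3890 3890 3890 3890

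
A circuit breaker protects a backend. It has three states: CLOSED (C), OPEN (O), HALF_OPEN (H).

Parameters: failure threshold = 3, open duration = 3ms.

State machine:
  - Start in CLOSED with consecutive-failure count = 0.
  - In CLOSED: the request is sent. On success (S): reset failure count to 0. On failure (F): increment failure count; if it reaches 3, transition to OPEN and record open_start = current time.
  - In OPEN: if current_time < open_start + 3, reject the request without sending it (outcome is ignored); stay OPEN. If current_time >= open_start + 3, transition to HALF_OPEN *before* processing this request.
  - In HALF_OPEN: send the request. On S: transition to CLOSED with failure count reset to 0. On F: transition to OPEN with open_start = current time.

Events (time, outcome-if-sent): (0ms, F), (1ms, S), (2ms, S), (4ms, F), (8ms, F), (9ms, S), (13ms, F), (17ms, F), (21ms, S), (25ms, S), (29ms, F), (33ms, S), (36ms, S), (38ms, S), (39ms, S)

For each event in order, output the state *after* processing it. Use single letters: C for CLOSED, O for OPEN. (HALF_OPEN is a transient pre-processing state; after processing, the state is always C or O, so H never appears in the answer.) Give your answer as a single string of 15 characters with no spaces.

Answer: CCCCCCCCCCCCCCC

Derivation:
State after each event:
  event#1 t=0ms outcome=F: state=CLOSED
  event#2 t=1ms outcome=S: state=CLOSED
  event#3 t=2ms outcome=S: state=CLOSED
  event#4 t=4ms outcome=F: state=CLOSED
  event#5 t=8ms outcome=F: state=CLOSED
  event#6 t=9ms outcome=S: state=CLOSED
  event#7 t=13ms outcome=F: state=CLOSED
  event#8 t=17ms outcome=F: state=CLOSED
  event#9 t=21ms outcome=S: state=CLOSED
  event#10 t=25ms outcome=S: state=CLOSED
  event#11 t=29ms outcome=F: state=CLOSED
  event#12 t=33ms outcome=S: state=CLOSED
  event#13 t=36ms outcome=S: state=CLOSED
  event#14 t=38ms outcome=S: state=CLOSED
  event#15 t=39ms outcome=S: state=CLOSED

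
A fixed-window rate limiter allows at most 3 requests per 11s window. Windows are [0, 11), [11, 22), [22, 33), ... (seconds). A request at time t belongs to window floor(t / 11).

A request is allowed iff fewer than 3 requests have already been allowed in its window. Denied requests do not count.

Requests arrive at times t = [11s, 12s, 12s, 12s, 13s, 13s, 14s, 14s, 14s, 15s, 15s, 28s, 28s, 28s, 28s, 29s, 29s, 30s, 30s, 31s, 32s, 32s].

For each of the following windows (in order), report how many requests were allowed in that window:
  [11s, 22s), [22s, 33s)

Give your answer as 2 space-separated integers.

Processing requests:
  req#1 t=11s (window 1): ALLOW
  req#2 t=12s (window 1): ALLOW
  req#3 t=12s (window 1): ALLOW
  req#4 t=12s (window 1): DENY
  req#5 t=13s (window 1): DENY
  req#6 t=13s (window 1): DENY
  req#7 t=14s (window 1): DENY
  req#8 t=14s (window 1): DENY
  req#9 t=14s (window 1): DENY
  req#10 t=15s (window 1): DENY
  req#11 t=15s (window 1): DENY
  req#12 t=28s (window 2): ALLOW
  req#13 t=28s (window 2): ALLOW
  req#14 t=28s (window 2): ALLOW
  req#15 t=28s (window 2): DENY
  req#16 t=29s (window 2): DENY
  req#17 t=29s (window 2): DENY
  req#18 t=30s (window 2): DENY
  req#19 t=30s (window 2): DENY
  req#20 t=31s (window 2): DENY
  req#21 t=32s (window 2): DENY
  req#22 t=32s (window 2): DENY

Allowed counts by window: 3 3

Answer: 3 3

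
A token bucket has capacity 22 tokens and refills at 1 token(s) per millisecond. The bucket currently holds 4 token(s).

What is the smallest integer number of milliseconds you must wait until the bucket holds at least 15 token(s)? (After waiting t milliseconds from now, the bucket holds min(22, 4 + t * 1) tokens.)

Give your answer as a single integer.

Answer: 11

Derivation:
Need 4 + t * 1 >= 15, so t >= 11/1.
Smallest integer t = ceil(11/1) = 11.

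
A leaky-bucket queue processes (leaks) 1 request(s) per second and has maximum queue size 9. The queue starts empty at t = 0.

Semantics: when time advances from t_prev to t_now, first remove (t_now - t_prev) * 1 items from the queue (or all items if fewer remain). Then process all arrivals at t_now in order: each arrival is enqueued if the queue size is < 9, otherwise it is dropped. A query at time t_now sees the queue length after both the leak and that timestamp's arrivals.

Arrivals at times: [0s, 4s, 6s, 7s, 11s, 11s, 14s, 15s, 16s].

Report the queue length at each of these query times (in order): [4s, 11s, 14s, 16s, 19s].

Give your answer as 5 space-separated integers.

Answer: 1 2 1 1 0

Derivation:
Queue lengths at query times:
  query t=4s: backlog = 1
  query t=11s: backlog = 2
  query t=14s: backlog = 1
  query t=16s: backlog = 1
  query t=19s: backlog = 0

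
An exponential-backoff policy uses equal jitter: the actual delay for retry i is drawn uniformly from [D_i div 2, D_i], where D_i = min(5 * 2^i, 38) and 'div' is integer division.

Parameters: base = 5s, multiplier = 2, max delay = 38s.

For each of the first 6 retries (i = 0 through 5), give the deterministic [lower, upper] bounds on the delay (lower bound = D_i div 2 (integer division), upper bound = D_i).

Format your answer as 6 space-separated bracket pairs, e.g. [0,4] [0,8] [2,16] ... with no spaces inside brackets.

Answer: [2,5] [5,10] [10,20] [19,38] [19,38] [19,38]

Derivation:
Computing bounds per retry:
  i=0: D_i=min(5*2^0,38)=5, bounds=[2,5]
  i=1: D_i=min(5*2^1,38)=10, bounds=[5,10]
  i=2: D_i=min(5*2^2,38)=20, bounds=[10,20]
  i=3: D_i=min(5*2^3,38)=38, bounds=[19,38]
  i=4: D_i=min(5*2^4,38)=38, bounds=[19,38]
  i=5: D_i=min(5*2^5,38)=38, bounds=[19,38]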